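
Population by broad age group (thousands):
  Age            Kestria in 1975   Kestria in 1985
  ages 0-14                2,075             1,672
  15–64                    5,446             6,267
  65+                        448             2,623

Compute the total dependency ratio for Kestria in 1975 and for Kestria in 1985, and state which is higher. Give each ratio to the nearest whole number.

Kestria in 1975: 46
Kestria in 1985: 69
Higher: Kestria in 1985

Kestria in 1975: (2,075 + 448) / 5,446 × 100 = 2,523 / 5,446 × 100 = 46
Kestria in 1985: (1,672 + 2,623) / 6,267 × 100 = 4,295 / 6,267 × 100 = 69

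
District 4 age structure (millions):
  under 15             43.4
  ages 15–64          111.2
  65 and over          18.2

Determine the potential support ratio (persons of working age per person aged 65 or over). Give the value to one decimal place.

Potential support ratio = 111.2 / 18.2 = 6.1

Potential support ratio: 6.1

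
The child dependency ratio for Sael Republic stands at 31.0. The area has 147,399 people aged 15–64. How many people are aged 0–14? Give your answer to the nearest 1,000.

Youth dependency ratio = youth / working-age × 100
31.0 = Y / 147,399 × 100
⇒ 46,000

Aged 0–14: 46,000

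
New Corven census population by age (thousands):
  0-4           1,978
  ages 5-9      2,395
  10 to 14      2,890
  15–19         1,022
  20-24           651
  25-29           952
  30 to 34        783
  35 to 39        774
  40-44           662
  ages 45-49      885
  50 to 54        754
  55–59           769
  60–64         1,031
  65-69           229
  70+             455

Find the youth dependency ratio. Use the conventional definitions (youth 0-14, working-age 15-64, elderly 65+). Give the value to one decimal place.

0–14: 1,978 + 2,395 + 2,890 = 7,263
15–64: 1,022 + 651 + 952 + 783 + 774 + 662 + 885 + 754 + 769 + 1,031 = 8,283
65+: 229 + 455 = 684
Youth dependency ratio = 7,263 / 8,283 × 100 = 87.7

Youth dependency ratio: 87.7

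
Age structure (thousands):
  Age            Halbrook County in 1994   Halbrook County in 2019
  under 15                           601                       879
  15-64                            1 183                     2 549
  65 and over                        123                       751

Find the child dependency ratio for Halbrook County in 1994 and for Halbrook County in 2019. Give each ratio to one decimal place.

Halbrook County in 1994: 50.8
Halbrook County in 2019: 34.5

Halbrook County in 1994: 601 / 1 183 × 100 = 50.8
Halbrook County in 2019: 879 / 2 549 × 100 = 34.5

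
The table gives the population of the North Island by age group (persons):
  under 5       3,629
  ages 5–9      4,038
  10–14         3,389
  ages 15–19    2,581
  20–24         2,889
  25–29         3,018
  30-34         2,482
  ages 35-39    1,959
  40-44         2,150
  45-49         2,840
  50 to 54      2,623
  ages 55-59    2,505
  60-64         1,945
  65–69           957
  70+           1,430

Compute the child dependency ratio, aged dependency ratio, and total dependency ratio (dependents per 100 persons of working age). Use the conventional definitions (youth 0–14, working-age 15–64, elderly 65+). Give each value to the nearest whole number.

Youth dependency ratio: 44
Old-age dependency ratio: 10
Total dependency ratio: 54

0–14: 3,629 + 4,038 + 3,389 = 11,056
15–64: 2,581 + 2,889 + 3,018 + 2,482 + 1,959 + 2,150 + 2,840 + 2,623 + 2,505 + 1,945 = 24,992
65+: 957 + 1,430 = 2,387
Youth dependency ratio = 11,056 / 24,992 × 100 = 44
Old-age dependency ratio = 2,387 / 24,992 × 100 = 10
Total dependency ratio = (11,056 + 2,387) / 24,992 × 100 = 13,443 / 24,992 × 100 = 54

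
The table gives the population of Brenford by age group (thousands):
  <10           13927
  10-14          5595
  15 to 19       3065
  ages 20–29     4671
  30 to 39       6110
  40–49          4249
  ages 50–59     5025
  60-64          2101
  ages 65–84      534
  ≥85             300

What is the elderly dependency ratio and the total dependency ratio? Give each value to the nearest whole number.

Old-age dependency ratio: 3
Total dependency ratio: 81

0–14: 13927 + 5595 = 19522
15–64: 3065 + 4671 + 6110 + 4249 + 5025 + 2101 = 25221
65+: 534 + 300 = 834
Old-age dependency ratio = 834 / 25221 × 100 = 3
Total dependency ratio = (19522 + 834) / 25221 × 100 = 20356 / 25221 × 100 = 81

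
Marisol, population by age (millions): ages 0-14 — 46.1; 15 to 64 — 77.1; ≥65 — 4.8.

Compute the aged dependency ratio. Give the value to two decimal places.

Old-age dependency ratio = 4.8 / 77.1 × 100 = 6.23

Old-age dependency ratio: 6.23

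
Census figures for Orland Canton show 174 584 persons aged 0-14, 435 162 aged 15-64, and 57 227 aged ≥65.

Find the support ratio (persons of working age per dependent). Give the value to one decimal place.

Support ratio: 1.9

Support ratio = 435 162 / (174 584 + 57 227) = 435 162 / 231 811 = 1.9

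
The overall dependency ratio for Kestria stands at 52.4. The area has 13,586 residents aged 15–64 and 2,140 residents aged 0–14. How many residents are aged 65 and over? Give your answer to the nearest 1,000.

Total dependency ratio = (youth + elderly) / working-age × 100
52.4 = (2,140 + E) / 13,586 × 100
⇒ 5,000

Aged 65 and over: 5,000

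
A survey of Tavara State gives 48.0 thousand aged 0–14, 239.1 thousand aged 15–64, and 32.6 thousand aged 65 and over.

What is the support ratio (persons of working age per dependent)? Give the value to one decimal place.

Support ratio = 239.1 / (48.0 + 32.6) = 239.1 / 80.6 = 3.0

Support ratio: 3.0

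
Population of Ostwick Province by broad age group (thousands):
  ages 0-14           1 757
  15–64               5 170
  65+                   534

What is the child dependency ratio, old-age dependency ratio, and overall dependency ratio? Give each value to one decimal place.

Youth dependency ratio = 1 757 / 5 170 × 100 = 34.0
Old-age dependency ratio = 534 / 5 170 × 100 = 10.3
Total dependency ratio = (1 757 + 534) / 5 170 × 100 = 2 291 / 5 170 × 100 = 44.3

Youth dependency ratio: 34.0
Old-age dependency ratio: 10.3
Total dependency ratio: 44.3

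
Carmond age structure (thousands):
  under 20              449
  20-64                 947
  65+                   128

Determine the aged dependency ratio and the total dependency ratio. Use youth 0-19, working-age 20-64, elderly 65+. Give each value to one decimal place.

Old-age dependency ratio: 13.5
Total dependency ratio: 60.9

Old-age dependency ratio = 128 / 947 × 100 = 13.5
Total dependency ratio = (449 + 128) / 947 × 100 = 577 / 947 × 100 = 60.9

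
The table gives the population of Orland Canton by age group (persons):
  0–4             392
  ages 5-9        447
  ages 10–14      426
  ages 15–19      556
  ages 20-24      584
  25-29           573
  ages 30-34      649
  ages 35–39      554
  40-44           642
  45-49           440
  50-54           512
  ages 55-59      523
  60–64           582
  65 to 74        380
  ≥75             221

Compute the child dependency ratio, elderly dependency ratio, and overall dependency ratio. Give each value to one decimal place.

Youth dependency ratio: 22.5
Old-age dependency ratio: 10.7
Total dependency ratio: 33.2

0–14: 392 + 447 + 426 = 1265
15–64: 556 + 584 + 573 + 649 + 554 + 642 + 440 + 512 + 523 + 582 = 5615
65+: 380 + 221 = 601
Youth dependency ratio = 1265 / 5615 × 100 = 22.5
Old-age dependency ratio = 601 / 5615 × 100 = 10.7
Total dependency ratio = (1265 + 601) / 5615 × 100 = 1866 / 5615 × 100 = 33.2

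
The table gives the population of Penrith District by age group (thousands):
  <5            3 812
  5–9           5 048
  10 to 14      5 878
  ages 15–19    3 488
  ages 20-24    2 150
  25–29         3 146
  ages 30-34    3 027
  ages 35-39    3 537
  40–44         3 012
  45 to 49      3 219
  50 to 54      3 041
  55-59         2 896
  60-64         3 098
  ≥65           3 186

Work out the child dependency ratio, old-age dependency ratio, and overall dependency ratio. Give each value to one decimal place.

Youth dependency ratio: 48.1
Old-age dependency ratio: 10.4
Total dependency ratio: 58.5

0–14: 3 812 + 5 048 + 5 878 = 14 738
15–64: 3 488 + 2 150 + 3 146 + 3 027 + 3 537 + 3 012 + 3 219 + 3 041 + 2 896 + 3 098 = 30 614
65+: 3 186
Youth dependency ratio = 14 738 / 30 614 × 100 = 48.1
Old-age dependency ratio = 3 186 / 30 614 × 100 = 10.4
Total dependency ratio = (14 738 + 3 186) / 30 614 × 100 = 17 924 / 30 614 × 100 = 58.5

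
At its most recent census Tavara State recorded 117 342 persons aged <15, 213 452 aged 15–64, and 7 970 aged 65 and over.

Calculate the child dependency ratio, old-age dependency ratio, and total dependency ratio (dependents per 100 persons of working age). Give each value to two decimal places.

Youth dependency ratio: 54.97
Old-age dependency ratio: 3.73
Total dependency ratio: 58.71

Youth dependency ratio = 117 342 / 213 452 × 100 = 54.97
Old-age dependency ratio = 7 970 / 213 452 × 100 = 3.73
Total dependency ratio = (117 342 + 7 970) / 213 452 × 100 = 125 312 / 213 452 × 100 = 58.71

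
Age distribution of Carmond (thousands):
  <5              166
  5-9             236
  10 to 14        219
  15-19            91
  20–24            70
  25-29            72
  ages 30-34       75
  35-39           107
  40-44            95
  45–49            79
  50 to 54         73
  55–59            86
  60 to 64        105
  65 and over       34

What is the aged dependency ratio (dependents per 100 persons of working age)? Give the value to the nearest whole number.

Old-age dependency ratio: 4

0–14: 166 + 236 + 219 = 621
15–64: 91 + 70 + 72 + 75 + 107 + 95 + 79 + 73 + 86 + 105 = 853
65+: 34
Old-age dependency ratio = 34 / 853 × 100 = 4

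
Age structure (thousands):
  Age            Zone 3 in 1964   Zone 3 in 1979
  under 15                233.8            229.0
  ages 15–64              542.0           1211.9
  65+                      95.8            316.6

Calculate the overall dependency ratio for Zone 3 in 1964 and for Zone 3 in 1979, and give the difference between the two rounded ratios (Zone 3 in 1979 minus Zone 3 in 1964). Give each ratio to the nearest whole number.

Zone 3 in 1964: (233.8 + 95.8) / 542.0 × 100 = 329.6 / 542.0 × 100 = 61
Zone 3 in 1979: (229.0 + 316.6) / 1211.9 × 100 = 545.6 / 1211.9 × 100 = 45

Zone 3 in 1964: 61
Zone 3 in 1979: 45
Difference: -16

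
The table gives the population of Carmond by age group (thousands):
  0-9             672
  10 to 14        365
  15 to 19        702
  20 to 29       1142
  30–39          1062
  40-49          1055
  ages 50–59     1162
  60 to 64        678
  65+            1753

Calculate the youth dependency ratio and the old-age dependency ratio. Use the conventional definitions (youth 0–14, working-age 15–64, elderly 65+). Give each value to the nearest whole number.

0–14: 672 + 365 = 1037
15–64: 702 + 1142 + 1062 + 1055 + 1162 + 678 = 5801
65+: 1753
Youth dependency ratio = 1037 / 5801 × 100 = 18
Old-age dependency ratio = 1753 / 5801 × 100 = 30

Youth dependency ratio: 18
Old-age dependency ratio: 30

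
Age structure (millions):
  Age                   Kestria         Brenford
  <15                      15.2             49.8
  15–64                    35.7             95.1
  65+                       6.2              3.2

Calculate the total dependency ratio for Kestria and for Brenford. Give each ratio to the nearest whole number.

Kestria: 60
Brenford: 56

Kestria: (15.2 + 6.2) / 35.7 × 100 = 21.4 / 35.7 × 100 = 60
Brenford: (49.8 + 3.2) / 95.1 × 100 = 53.0 / 95.1 × 100 = 56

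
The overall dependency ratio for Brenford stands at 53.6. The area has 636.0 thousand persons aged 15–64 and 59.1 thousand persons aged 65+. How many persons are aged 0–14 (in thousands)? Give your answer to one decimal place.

Aged 0–14: 281.8

Total dependency ratio = (youth + elderly) / working-age × 100
53.6 = (Y + 59.1) / 636.0 × 100
⇒ 281.8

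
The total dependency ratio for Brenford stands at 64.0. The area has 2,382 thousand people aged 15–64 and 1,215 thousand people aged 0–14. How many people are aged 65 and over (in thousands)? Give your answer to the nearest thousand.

Total dependency ratio = (youth + elderly) / working-age × 100
64.0 = (1,215 + E) / 2,382 × 100
⇒ 309

Aged 65 and over: 309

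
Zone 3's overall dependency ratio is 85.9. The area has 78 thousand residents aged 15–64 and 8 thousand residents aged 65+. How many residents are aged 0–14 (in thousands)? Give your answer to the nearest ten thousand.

Aged 0–14: 60

Total dependency ratio = (youth + elderly) / working-age × 100
85.9 = (Y + 8) / 78 × 100
⇒ 60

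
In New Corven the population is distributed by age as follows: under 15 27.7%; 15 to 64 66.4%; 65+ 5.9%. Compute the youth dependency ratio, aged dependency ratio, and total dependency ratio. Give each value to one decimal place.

Youth dependency ratio: 41.7
Old-age dependency ratio: 8.9
Total dependency ratio: 50.6

Youth dependency ratio = 27.7 / 66.4 × 100 = 41.7
Old-age dependency ratio = 5.9 / 66.4 × 100 = 8.9
Total dependency ratio = (27.7 + 5.9) / 66.4 × 100 = 33.6 / 66.4 × 100 = 50.6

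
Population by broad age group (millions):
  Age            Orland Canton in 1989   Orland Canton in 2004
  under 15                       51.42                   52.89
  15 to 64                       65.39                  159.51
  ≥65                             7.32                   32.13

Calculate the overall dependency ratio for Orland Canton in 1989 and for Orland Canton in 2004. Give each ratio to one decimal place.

Orland Canton in 1989: (51.42 + 7.32) / 65.39 × 100 = 58.74 / 65.39 × 100 = 89.8
Orland Canton in 2004: (52.89 + 32.13) / 159.51 × 100 = 85.02 / 159.51 × 100 = 53.3

Orland Canton in 1989: 89.8
Orland Canton in 2004: 53.3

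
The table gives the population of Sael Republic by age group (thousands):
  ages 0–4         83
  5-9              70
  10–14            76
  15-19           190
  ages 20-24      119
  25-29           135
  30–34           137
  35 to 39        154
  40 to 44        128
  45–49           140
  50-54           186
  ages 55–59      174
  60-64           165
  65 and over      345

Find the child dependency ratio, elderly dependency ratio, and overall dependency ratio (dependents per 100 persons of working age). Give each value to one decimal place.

0–14: 83 + 70 + 76 = 229
15–64: 190 + 119 + 135 + 137 + 154 + 128 + 140 + 186 + 174 + 165 = 1,528
65+: 345
Youth dependency ratio = 229 / 1,528 × 100 = 15.0
Old-age dependency ratio = 345 / 1,528 × 100 = 22.6
Total dependency ratio = (229 + 345) / 1,528 × 100 = 574 / 1,528 × 100 = 37.6

Youth dependency ratio: 15.0
Old-age dependency ratio: 22.6
Total dependency ratio: 37.6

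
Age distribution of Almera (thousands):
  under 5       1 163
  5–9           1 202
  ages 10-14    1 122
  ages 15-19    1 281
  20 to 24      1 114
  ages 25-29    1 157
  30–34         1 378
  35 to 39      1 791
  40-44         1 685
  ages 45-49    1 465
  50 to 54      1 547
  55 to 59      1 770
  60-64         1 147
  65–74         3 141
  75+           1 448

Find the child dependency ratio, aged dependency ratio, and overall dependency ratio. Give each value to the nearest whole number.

0–14: 1 163 + 1 202 + 1 122 = 3 487
15–64: 1 281 + 1 114 + 1 157 + 1 378 + 1 791 + 1 685 + 1 465 + 1 547 + 1 770 + 1 147 = 14 335
65+: 3 141 + 1 448 = 4 589
Youth dependency ratio = 3 487 / 14 335 × 100 = 24
Old-age dependency ratio = 4 589 / 14 335 × 100 = 32
Total dependency ratio = (3 487 + 4 589) / 14 335 × 100 = 8 076 / 14 335 × 100 = 56

Youth dependency ratio: 24
Old-age dependency ratio: 32
Total dependency ratio: 56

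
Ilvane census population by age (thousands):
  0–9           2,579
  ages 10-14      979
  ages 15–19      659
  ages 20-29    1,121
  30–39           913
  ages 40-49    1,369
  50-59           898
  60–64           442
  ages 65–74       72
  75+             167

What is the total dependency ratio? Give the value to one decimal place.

0–14: 2,579 + 979 = 3,558
15–64: 659 + 1,121 + 913 + 1,369 + 898 + 442 = 5,402
65+: 72 + 167 = 239
Total dependency ratio = (3,558 + 239) / 5,402 × 100 = 3,797 / 5,402 × 100 = 70.3

Total dependency ratio: 70.3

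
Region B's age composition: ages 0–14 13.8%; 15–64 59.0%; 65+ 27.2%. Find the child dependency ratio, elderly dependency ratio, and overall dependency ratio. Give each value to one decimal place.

Youth dependency ratio = 13.8 / 59.0 × 100 = 23.4
Old-age dependency ratio = 27.2 / 59.0 × 100 = 46.1
Total dependency ratio = (13.8 + 27.2) / 59.0 × 100 = 41.0 / 59.0 × 100 = 69.5

Youth dependency ratio: 23.4
Old-age dependency ratio: 46.1
Total dependency ratio: 69.5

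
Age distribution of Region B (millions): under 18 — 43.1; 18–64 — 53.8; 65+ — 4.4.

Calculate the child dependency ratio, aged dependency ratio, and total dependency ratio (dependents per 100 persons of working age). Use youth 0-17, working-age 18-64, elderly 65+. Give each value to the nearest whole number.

Youth dependency ratio: 80
Old-age dependency ratio: 8
Total dependency ratio: 88

Youth dependency ratio = 43.1 / 53.8 × 100 = 80
Old-age dependency ratio = 4.4 / 53.8 × 100 = 8
Total dependency ratio = (43.1 + 4.4) / 53.8 × 100 = 47.5 / 53.8 × 100 = 88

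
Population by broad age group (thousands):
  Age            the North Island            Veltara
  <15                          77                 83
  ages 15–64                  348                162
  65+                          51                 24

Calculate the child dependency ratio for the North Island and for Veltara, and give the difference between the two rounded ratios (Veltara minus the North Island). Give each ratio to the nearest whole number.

the North Island: 77 / 348 × 100 = 22
Veltara: 83 / 162 × 100 = 51

the North Island: 22
Veltara: 51
Difference: +29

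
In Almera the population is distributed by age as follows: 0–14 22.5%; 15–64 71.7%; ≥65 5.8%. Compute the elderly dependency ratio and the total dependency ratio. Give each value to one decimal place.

Old-age dependency ratio: 8.1
Total dependency ratio: 39.5

Old-age dependency ratio = 5.8 / 71.7 × 100 = 8.1
Total dependency ratio = (22.5 + 5.8) / 71.7 × 100 = 28.3 / 71.7 × 100 = 39.5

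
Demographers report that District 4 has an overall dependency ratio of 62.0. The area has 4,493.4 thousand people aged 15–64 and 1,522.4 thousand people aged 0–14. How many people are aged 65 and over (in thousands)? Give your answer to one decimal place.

Aged 65 and over: 1,263.5

Total dependency ratio = (youth + elderly) / working-age × 100
62.0 = (1,522.4 + E) / 4,493.4 × 100
⇒ 1,263.5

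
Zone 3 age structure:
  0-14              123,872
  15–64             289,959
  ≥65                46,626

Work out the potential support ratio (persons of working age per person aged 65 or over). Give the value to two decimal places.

Potential support ratio = 289,959 / 46,626 = 6.22

Potential support ratio: 6.22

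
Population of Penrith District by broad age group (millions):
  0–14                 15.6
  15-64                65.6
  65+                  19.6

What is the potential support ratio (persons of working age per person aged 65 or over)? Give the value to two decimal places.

Potential support ratio: 3.35

Potential support ratio = 65.6 / 19.6 = 3.35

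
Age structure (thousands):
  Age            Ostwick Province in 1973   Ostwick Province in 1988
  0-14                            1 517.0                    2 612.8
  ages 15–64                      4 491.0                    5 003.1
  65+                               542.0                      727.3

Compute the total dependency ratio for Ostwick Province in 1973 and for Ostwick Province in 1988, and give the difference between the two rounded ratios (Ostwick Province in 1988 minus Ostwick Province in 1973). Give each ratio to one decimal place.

Ostwick Province in 1973: 45.8
Ostwick Province in 1988: 66.8
Difference: +21.0

Ostwick Province in 1973: (1 517.0 + 542.0) / 4 491.0 × 100 = 2 059.0 / 4 491.0 × 100 = 45.8
Ostwick Province in 1988: (2 612.8 + 727.3) / 5 003.1 × 100 = 3 340.1 / 5 003.1 × 100 = 66.8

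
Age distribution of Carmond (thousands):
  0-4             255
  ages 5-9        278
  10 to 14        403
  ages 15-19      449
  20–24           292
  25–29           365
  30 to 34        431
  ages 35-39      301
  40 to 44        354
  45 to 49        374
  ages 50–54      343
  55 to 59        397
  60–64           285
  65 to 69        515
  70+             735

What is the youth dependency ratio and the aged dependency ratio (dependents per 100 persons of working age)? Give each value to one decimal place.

Youth dependency ratio: 26.1
Old-age dependency ratio: 34.8

0–14: 255 + 278 + 403 = 936
15–64: 449 + 292 + 365 + 431 + 301 + 354 + 374 + 343 + 397 + 285 = 3,591
65+: 515 + 735 = 1,250
Youth dependency ratio = 936 / 3,591 × 100 = 26.1
Old-age dependency ratio = 1,250 / 3,591 × 100 = 34.8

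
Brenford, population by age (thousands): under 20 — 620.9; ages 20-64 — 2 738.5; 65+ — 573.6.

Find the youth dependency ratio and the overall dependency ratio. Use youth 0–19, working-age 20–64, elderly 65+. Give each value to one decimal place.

Youth dependency ratio = 620.9 / 2 738.5 × 100 = 22.7
Total dependency ratio = (620.9 + 573.6) / 2 738.5 × 100 = 1 194.5 / 2 738.5 × 100 = 43.6

Youth dependency ratio: 22.7
Total dependency ratio: 43.6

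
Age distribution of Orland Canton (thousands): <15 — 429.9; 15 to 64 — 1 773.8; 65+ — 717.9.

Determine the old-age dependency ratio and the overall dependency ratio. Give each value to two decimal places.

Old-age dependency ratio = 717.9 / 1 773.8 × 100 = 40.47
Total dependency ratio = (429.9 + 717.9) / 1 773.8 × 100 = 1 147.8 / 1 773.8 × 100 = 64.71

Old-age dependency ratio: 40.47
Total dependency ratio: 64.71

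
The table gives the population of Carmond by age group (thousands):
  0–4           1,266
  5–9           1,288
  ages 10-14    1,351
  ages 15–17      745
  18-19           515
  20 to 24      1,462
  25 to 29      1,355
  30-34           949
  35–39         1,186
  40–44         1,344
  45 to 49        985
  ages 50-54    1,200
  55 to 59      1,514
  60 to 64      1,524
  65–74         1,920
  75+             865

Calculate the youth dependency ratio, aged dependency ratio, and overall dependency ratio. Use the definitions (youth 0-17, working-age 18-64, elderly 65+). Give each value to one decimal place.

0–17: 1,266 + 1,288 + 1,351 + 745 = 4,650
18–64: 515 + 1,462 + 1,355 + 949 + 1,186 + 1,344 + 985 + 1,200 + 1,514 + 1,524 = 12,034
65+: 1,920 + 865 = 2,785
Youth dependency ratio = 4,650 / 12,034 × 100 = 38.6
Old-age dependency ratio = 2,785 / 12,034 × 100 = 23.1
Total dependency ratio = (4,650 + 2,785) / 12,034 × 100 = 7,435 / 12,034 × 100 = 61.8

Youth dependency ratio: 38.6
Old-age dependency ratio: 23.1
Total dependency ratio: 61.8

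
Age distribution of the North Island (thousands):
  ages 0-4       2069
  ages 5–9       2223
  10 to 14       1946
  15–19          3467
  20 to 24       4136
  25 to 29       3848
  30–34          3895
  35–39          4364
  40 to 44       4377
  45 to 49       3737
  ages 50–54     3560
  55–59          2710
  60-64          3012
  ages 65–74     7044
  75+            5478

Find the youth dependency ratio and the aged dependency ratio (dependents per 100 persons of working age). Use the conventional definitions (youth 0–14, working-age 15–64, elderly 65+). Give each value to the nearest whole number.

0–14: 2069 + 2223 + 1946 = 6238
15–64: 3467 + 4136 + 3848 + 3895 + 4364 + 4377 + 3737 + 3560 + 2710 + 3012 = 37106
65+: 7044 + 5478 = 12522
Youth dependency ratio = 6238 / 37106 × 100 = 17
Old-age dependency ratio = 12522 / 37106 × 100 = 34

Youth dependency ratio: 17
Old-age dependency ratio: 34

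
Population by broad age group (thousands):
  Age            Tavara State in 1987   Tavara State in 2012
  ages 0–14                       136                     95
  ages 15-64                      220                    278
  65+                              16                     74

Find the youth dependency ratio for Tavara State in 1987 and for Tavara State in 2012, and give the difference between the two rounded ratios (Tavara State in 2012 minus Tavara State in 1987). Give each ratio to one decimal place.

Tavara State in 1987: 61.8
Tavara State in 2012: 34.2
Difference: -27.6

Tavara State in 1987: 136 / 220 × 100 = 61.8
Tavara State in 2012: 95 / 278 × 100 = 34.2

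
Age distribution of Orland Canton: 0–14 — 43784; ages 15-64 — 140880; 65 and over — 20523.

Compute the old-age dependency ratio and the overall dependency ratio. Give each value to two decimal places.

Old-age dependency ratio = 20523 / 140880 × 100 = 14.57
Total dependency ratio = (43784 + 20523) / 140880 × 100 = 64307 / 140880 × 100 = 45.65

Old-age dependency ratio: 14.57
Total dependency ratio: 45.65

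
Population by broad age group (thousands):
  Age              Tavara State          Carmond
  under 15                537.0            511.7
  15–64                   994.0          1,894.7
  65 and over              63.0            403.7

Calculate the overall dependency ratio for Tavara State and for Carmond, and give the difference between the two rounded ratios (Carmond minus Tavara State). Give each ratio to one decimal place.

Tavara State: 60.4
Carmond: 48.3
Difference: -12.1

Tavara State: (537.0 + 63.0) / 994.0 × 100 = 600.0 / 994.0 × 100 = 60.4
Carmond: (511.7 + 403.7) / 1,894.7 × 100 = 915.4 / 1,894.7 × 100 = 48.3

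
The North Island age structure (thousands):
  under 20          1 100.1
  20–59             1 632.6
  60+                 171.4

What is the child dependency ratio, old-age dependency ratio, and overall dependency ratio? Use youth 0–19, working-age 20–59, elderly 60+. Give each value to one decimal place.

Youth dependency ratio: 67.4
Old-age dependency ratio: 10.5
Total dependency ratio: 77.9

Youth dependency ratio = 1 100.1 / 1 632.6 × 100 = 67.4
Old-age dependency ratio = 171.4 / 1 632.6 × 100 = 10.5
Total dependency ratio = (1 100.1 + 171.4) / 1 632.6 × 100 = 1 271.5 / 1 632.6 × 100 = 77.9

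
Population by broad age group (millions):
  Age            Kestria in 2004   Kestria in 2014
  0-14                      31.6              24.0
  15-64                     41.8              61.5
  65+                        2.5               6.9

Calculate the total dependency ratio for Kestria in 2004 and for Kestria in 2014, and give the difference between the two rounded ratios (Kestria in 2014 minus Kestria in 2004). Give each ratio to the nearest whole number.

Kestria in 2004: (31.6 + 2.5) / 41.8 × 100 = 34.1 / 41.8 × 100 = 82
Kestria in 2014: (24.0 + 6.9) / 61.5 × 100 = 30.9 / 61.5 × 100 = 50

Kestria in 2004: 82
Kestria in 2014: 50
Difference: -32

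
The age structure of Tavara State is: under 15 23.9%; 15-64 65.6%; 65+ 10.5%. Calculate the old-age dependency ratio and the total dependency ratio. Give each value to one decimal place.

Old-age dependency ratio: 16.0
Total dependency ratio: 52.4

Old-age dependency ratio = 10.5 / 65.6 × 100 = 16.0
Total dependency ratio = (23.9 + 10.5) / 65.6 × 100 = 34.4 / 65.6 × 100 = 52.4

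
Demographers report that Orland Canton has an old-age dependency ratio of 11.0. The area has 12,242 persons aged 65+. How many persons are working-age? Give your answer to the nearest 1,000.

Working-age: 111,000

Old-age dependency ratio = elderly / working-age × 100
11.0 = 12,242 / W × 100
⇒ 111,000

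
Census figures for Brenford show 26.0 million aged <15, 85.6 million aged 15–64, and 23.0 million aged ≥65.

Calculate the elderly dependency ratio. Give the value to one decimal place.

Old-age dependency ratio = 23.0 / 85.6 × 100 = 26.9

Old-age dependency ratio: 26.9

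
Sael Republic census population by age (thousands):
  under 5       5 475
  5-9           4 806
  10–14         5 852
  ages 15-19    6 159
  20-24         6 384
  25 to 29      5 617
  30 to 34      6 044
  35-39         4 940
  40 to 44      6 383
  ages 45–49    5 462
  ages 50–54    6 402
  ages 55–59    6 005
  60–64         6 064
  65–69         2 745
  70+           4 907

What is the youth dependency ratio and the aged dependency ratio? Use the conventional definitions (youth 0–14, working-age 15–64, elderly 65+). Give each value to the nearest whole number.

0–14: 5 475 + 4 806 + 5 852 = 16 133
15–64: 6 159 + 6 384 + 5 617 + 6 044 + 4 940 + 6 383 + 5 462 + 6 402 + 6 005 + 6 064 = 59 460
65+: 2 745 + 4 907 = 7 652
Youth dependency ratio = 16 133 / 59 460 × 100 = 27
Old-age dependency ratio = 7 652 / 59 460 × 100 = 13

Youth dependency ratio: 27
Old-age dependency ratio: 13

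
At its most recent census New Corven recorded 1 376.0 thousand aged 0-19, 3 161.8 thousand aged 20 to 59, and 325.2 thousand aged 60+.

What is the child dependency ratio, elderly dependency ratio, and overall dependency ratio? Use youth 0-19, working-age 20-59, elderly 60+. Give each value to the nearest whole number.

Youth dependency ratio = 1 376.0 / 3 161.8 × 100 = 44
Old-age dependency ratio = 325.2 / 3 161.8 × 100 = 10
Total dependency ratio = (1 376.0 + 325.2) / 3 161.8 × 100 = 1 701.2 / 3 161.8 × 100 = 54

Youth dependency ratio: 44
Old-age dependency ratio: 10
Total dependency ratio: 54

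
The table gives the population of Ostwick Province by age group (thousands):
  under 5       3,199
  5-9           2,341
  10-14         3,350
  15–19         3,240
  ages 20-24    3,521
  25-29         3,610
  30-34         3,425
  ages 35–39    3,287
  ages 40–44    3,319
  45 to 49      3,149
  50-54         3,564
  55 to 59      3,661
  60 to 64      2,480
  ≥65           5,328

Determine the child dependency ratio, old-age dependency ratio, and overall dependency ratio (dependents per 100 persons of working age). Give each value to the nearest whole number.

0–14: 3,199 + 2,341 + 3,350 = 8,890
15–64: 3,240 + 3,521 + 3,610 + 3,425 + 3,287 + 3,319 + 3,149 + 3,564 + 3,661 + 2,480 = 33,256
65+: 5,328
Youth dependency ratio = 8,890 / 33,256 × 100 = 27
Old-age dependency ratio = 5,328 / 33,256 × 100 = 16
Total dependency ratio = (8,890 + 5,328) / 33,256 × 100 = 14,218 / 33,256 × 100 = 43

Youth dependency ratio: 27
Old-age dependency ratio: 16
Total dependency ratio: 43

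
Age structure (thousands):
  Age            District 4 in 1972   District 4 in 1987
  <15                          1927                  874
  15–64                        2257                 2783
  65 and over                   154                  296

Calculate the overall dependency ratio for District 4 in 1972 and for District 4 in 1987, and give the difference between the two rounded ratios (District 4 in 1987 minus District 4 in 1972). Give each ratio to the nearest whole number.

District 4 in 1972: (1927 + 154) / 2257 × 100 = 2081 / 2257 × 100 = 92
District 4 in 1987: (874 + 296) / 2783 × 100 = 1170 / 2783 × 100 = 42

District 4 in 1972: 92
District 4 in 1987: 42
Difference: -50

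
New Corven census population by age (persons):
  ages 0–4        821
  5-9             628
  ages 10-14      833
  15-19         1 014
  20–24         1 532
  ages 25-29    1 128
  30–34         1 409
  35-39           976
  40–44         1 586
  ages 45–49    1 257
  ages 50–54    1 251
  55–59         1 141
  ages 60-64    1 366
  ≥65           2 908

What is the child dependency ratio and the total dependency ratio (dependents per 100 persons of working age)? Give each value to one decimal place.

0–14: 821 + 628 + 833 = 2 282
15–64: 1 014 + 1 532 + 1 128 + 1 409 + 976 + 1 586 + 1 257 + 1 251 + 1 141 + 1 366 = 12 660
65+: 2 908
Youth dependency ratio = 2 282 / 12 660 × 100 = 18.0
Total dependency ratio = (2 282 + 2 908) / 12 660 × 100 = 5 190 / 12 660 × 100 = 41.0

Youth dependency ratio: 18.0
Total dependency ratio: 41.0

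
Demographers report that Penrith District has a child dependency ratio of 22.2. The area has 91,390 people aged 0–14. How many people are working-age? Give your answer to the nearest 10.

Youth dependency ratio = youth / working-age × 100
22.2 = 91,390 / W × 100
⇒ 411,670

Working-age: 411,670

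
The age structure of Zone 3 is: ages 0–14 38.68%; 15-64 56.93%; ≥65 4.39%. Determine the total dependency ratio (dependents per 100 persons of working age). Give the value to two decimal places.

Total dependency ratio: 75.65

Total dependency ratio = (38.68 + 4.39) / 56.93 × 100 = 43.07 / 56.93 × 100 = 75.65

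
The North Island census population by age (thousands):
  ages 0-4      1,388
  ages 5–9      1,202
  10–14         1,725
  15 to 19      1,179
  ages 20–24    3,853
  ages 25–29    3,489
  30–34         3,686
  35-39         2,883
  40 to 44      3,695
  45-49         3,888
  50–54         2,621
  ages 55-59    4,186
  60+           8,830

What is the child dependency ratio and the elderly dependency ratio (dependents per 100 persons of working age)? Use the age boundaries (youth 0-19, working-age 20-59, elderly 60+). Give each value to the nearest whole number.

Youth dependency ratio: 19
Old-age dependency ratio: 31

0–19: 1,388 + 1,202 + 1,725 + 1,179 = 5,494
20–59: 3,853 + 3,489 + 3,686 + 2,883 + 3,695 + 3,888 + 2,621 + 4,186 = 28,301
60+: 8,830
Youth dependency ratio = 5,494 / 28,301 × 100 = 19
Old-age dependency ratio = 8,830 / 28,301 × 100 = 31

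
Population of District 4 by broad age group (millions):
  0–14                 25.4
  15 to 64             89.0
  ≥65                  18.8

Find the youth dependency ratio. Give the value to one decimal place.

Youth dependency ratio: 28.5

Youth dependency ratio = 25.4 / 89.0 × 100 = 28.5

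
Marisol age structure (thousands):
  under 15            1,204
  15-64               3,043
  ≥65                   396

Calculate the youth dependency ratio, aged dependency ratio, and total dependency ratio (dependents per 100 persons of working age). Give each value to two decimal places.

Youth dependency ratio: 39.57
Old-age dependency ratio: 13.01
Total dependency ratio: 52.58

Youth dependency ratio = 1,204 / 3,043 × 100 = 39.57
Old-age dependency ratio = 396 / 3,043 × 100 = 13.01
Total dependency ratio = (1,204 + 396) / 3,043 × 100 = 1,600 / 3,043 × 100 = 52.58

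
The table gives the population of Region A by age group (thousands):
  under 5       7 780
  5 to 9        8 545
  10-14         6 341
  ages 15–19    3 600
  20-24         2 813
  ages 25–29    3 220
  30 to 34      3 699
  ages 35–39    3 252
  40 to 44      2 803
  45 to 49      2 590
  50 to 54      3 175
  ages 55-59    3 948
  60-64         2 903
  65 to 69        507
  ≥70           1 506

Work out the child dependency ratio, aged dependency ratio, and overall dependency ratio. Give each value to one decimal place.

0–14: 7 780 + 8 545 + 6 341 = 22 666
15–64: 3 600 + 2 813 + 3 220 + 3 699 + 3 252 + 2 803 + 2 590 + 3 175 + 3 948 + 2 903 = 32 003
65+: 507 + 1 506 = 2 013
Youth dependency ratio = 22 666 / 32 003 × 100 = 70.8
Old-age dependency ratio = 2 013 / 32 003 × 100 = 6.3
Total dependency ratio = (22 666 + 2 013) / 32 003 × 100 = 24 679 / 32 003 × 100 = 77.1

Youth dependency ratio: 70.8
Old-age dependency ratio: 6.3
Total dependency ratio: 77.1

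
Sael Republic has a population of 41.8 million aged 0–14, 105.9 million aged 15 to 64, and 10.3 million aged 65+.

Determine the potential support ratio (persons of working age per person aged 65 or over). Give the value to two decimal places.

Potential support ratio = 105.9 / 10.3 = 10.28

Potential support ratio: 10.28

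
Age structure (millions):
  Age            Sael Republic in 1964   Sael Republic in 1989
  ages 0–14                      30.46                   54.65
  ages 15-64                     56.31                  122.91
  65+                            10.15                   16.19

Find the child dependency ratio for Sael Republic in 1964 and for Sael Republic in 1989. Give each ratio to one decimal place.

Sael Republic in 1964: 54.1
Sael Republic in 1989: 44.5

Sael Republic in 1964: 30.46 / 56.31 × 100 = 54.1
Sael Republic in 1989: 54.65 / 122.91 × 100 = 44.5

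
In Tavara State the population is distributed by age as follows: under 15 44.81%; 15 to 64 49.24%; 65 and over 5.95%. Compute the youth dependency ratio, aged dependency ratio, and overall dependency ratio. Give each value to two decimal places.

Youth dependency ratio = 44.81 / 49.24 × 100 = 91.00
Old-age dependency ratio = 5.95 / 49.24 × 100 = 12.08
Total dependency ratio = (44.81 + 5.95) / 49.24 × 100 = 50.76 / 49.24 × 100 = 103.09

Youth dependency ratio: 91.00
Old-age dependency ratio: 12.08
Total dependency ratio: 103.09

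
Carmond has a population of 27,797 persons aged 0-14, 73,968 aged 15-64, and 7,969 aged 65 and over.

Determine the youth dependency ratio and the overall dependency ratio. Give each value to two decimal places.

Youth dependency ratio = 27,797 / 73,968 × 100 = 37.58
Total dependency ratio = (27,797 + 7,969) / 73,968 × 100 = 35,766 / 73,968 × 100 = 48.35

Youth dependency ratio: 37.58
Total dependency ratio: 48.35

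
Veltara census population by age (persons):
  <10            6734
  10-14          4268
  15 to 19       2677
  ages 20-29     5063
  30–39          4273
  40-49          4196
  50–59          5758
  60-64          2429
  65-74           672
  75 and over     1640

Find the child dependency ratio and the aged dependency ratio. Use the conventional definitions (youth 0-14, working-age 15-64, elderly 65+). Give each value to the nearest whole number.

Youth dependency ratio: 45
Old-age dependency ratio: 9

0–14: 6734 + 4268 = 11002
15–64: 2677 + 5063 + 4273 + 4196 + 5758 + 2429 = 24396
65+: 672 + 1640 = 2312
Youth dependency ratio = 11002 / 24396 × 100 = 45
Old-age dependency ratio = 2312 / 24396 × 100 = 9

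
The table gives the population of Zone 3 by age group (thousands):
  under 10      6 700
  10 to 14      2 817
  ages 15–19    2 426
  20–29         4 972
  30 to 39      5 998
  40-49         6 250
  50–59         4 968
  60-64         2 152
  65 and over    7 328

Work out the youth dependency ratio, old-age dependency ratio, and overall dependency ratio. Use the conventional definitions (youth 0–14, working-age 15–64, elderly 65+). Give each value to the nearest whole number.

0–14: 6 700 + 2 817 = 9 517
15–64: 2 426 + 4 972 + 5 998 + 6 250 + 4 968 + 2 152 = 26 766
65+: 7 328
Youth dependency ratio = 9 517 / 26 766 × 100 = 36
Old-age dependency ratio = 7 328 / 26 766 × 100 = 27
Total dependency ratio = (9 517 + 7 328) / 26 766 × 100 = 16 845 / 26 766 × 100 = 63

Youth dependency ratio: 36
Old-age dependency ratio: 27
Total dependency ratio: 63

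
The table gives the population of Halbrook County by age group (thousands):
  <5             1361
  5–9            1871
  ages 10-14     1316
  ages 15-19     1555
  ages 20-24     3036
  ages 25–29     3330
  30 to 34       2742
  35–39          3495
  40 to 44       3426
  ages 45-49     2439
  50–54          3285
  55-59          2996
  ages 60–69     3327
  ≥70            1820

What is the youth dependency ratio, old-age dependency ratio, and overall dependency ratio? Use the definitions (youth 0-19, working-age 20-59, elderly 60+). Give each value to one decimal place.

0–19: 1361 + 1871 + 1316 + 1555 = 6103
20–59: 3036 + 3330 + 2742 + 3495 + 3426 + 2439 + 3285 + 2996 = 24749
60+: 3327 + 1820 = 5147
Youth dependency ratio = 6103 / 24749 × 100 = 24.7
Old-age dependency ratio = 5147 / 24749 × 100 = 20.8
Total dependency ratio = (6103 + 5147) / 24749 × 100 = 11250 / 24749 × 100 = 45.5

Youth dependency ratio: 24.7
Old-age dependency ratio: 20.8
Total dependency ratio: 45.5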